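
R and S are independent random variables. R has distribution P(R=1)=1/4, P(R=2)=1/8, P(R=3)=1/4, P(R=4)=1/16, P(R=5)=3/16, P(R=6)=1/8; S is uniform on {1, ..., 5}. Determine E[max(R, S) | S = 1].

51/16

P(S = 1) = 1/5.
Summing max(R,S)·P(x,y) over outcomes with S = 1 gives 51/80.
E[max(R, S) | S = 1] = (51/80) / (1/5) = 51/16.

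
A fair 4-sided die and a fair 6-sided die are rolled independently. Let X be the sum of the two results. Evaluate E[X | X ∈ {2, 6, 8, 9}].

34/5

P(X ∈ {2, 6, 8, 9}) = 5/12.
Σ over the event: 2·1/24 + 6·1/6 + 8·1/8 + 9·1/12 = 17/6.
E[X | X ∈ {2, 6, 8, 9}] = (17/6) / (5/12) = 34/5.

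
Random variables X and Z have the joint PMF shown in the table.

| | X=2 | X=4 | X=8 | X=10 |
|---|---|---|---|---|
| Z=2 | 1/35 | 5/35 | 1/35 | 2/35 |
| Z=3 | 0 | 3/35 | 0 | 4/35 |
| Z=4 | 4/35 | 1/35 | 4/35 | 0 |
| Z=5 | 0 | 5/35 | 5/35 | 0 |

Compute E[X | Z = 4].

44/9

P(Z = 4) = 9/35.
Σ X·P over the event = 2·(4/35) + 4·(1/35) + 8·(4/35) = 44/35.
E[X | Z = 4] = (44/35) / (9/35) = 44/9.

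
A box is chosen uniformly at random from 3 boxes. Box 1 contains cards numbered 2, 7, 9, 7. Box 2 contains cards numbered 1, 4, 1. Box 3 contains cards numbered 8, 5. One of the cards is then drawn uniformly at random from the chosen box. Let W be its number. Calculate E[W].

59/12

E[W | box 1] = (2+7+9+7)/4 = 25/4.
E[W | box 2] = (1+4+1)/3 = 2.
E[W | box 3] = (8+5)/2 = 13/2.
By the law of total expectation,
E[W] = (1/3)·(25/4) + (1/3)·(2) + (1/3)·(13/2) = 59/12.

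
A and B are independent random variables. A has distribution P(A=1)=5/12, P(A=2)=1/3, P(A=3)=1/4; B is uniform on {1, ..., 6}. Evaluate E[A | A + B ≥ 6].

P(A + B ≥ 6) = 17/36.
Summing A·P(x,y) over outcomes with A + B ≥ 6 gives 35/36.
E[A | A + B ≥ 6] = (35/36) / (17/36) = 35/17.

35/17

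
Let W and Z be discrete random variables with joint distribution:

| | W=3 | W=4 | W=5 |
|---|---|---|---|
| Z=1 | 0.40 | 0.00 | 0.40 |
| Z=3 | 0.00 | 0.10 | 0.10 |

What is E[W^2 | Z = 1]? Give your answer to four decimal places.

P(Z = 1) = 0.80.
Σ W^2·P over the event = 9·(0.40) + 25·(0.40) = 13.60.
E[W^2 | Z = 1] = (13.60) / (0.80) = 17.0000.

17.0000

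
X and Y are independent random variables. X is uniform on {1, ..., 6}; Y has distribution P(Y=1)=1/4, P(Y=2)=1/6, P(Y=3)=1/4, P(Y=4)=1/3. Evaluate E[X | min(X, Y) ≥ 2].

4

P(min(X, Y) ≥ 2) = 5/8.
Summing X·P(x,y) over outcomes with min(X, Y) ≥ 2 gives 5/2.
E[X | min(X, Y) ≥ 2] = (5/2) / (5/8) = 4.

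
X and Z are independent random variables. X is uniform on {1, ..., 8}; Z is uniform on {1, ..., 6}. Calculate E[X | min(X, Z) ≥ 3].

P(min(X, Z) ≥ 3) = 1/2.
Summing X·P(x,y) over outcomes with min(X, Z) ≥ 3 gives 11/4.
E[X | min(X, Z) ≥ 3] = (11/4) / (1/2) = 11/2.

11/2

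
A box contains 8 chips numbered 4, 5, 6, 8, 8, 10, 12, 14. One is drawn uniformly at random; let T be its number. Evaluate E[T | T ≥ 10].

P(T ≥ 10) = 3/8.
Σ over the event: 10·1/8 + 12·1/8 + 14·1/8 = 9/2.
E[T | T ≥ 10] = (9/2) / (3/8) = 12.

12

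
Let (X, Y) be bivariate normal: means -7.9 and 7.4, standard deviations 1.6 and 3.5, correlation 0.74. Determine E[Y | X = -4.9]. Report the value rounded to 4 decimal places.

12.2563

The regression of Y on X has slope ρ·σ_Y/σ_X and passes through (μ_X, μ_Y).
E[Y | X=-4.9] = 7.4 + (0.74)·(3.5/1.6)·(-4.9 − (-7.9)) = 7.4 + (1.61875)·(3) = 12.2563.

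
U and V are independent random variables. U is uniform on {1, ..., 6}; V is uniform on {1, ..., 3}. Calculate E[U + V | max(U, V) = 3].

24/5

Outcomes with max(U, V) = 3: (1,3), (2,3), (3,1), (3,2), (3,3), each with probability 1/18.
E[U + V | max(U, V) = 3] = (4 + 5 + 4 + 5 + 6) / 5 = 24/5.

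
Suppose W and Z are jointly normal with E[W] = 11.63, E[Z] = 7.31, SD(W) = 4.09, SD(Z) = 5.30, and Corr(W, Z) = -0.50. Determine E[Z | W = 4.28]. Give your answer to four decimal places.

12.0722

E[Z | W=x] = μ_Z + ρ(σ_Z/σ_W)(x − μ_W) for jointly normal variables.
E[Z | W=4.28] = 7.31 + (-0.50)·(5.30/4.09)·(4.28 − (11.63)) = 7.31 + (-0.64792)·(-7.35) = 12.0722.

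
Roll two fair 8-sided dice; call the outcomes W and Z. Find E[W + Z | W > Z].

P(W > Z) = 7/16.
Summing (W+Z)·P(x,y) over outcomes with W > Z gives 63/16.
E[W + Z | W > Z] = (63/16) / (7/16) = 9.

9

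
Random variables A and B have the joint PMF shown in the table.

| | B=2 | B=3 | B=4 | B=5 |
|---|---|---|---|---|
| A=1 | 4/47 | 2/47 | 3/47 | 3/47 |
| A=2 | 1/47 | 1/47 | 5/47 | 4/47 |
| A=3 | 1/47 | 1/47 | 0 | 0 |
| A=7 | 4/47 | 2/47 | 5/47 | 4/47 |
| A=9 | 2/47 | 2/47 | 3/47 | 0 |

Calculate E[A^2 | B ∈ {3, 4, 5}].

P(B ∈ {3, 4, 5}) = 35/47.
Summing A^2·P(A=x,B=y) over the conditioning event gives 1001/47.
E[A^2 | B ∈ {3, 4, 5}] = (1001/47) / (35/47) = 143/5.

143/5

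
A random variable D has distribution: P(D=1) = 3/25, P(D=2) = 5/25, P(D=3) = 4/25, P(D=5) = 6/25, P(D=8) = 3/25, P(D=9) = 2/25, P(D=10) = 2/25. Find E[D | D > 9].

P(D > 9) = 2/25.
Σ over the event: 10·2/25 = 4/5.
E[D | D > 9] = (4/5) / (2/25) = 10.

10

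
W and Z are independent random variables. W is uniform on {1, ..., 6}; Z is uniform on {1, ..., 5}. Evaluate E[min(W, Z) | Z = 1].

Outcomes with Z = 1: (1,1), (2,1), (3,1), (4,1), (5,1), (6,1), each with probability 1/30.
E[min(W, Z) | Z = 1] = (1 + 1 + 1 + 1 + 1 + 1) / 6 = 1.

1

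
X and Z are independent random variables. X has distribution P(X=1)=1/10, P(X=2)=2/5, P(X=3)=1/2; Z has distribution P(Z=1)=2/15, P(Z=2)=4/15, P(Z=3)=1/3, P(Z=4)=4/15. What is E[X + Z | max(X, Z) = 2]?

25/7

P(max(X, Z) = 2) = 14/75.
Summing (X+Z)·P(x,y) over outcomes with max(X, Z) = 2 gives 2/3.
E[X + Z | max(X, Z) = 2] = (2/3) / (14/75) = 25/7.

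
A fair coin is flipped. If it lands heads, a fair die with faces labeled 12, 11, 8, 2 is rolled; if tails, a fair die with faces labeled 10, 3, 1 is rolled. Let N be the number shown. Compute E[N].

155/24

E[N | heads] = (12+11+8+2)/4 = 33/4.
E[N | tails] = (10+3+1)/3 = 14/3.
E[N] = (1/2)·(33/4) + (1/2)·(14/3) = 155/24.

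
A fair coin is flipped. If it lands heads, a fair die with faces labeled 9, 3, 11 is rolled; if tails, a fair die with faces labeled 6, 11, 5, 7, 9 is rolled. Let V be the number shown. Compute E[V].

E[V | heads] = (9+3+11)/3 = 23/3.
E[V | tails] = (6+11+5+7+9)/5 = 38/5.
By the law of total expectation,
E[V] = (1/2)·(23/3) + (1/2)·(38/5) = 229/30.

229/30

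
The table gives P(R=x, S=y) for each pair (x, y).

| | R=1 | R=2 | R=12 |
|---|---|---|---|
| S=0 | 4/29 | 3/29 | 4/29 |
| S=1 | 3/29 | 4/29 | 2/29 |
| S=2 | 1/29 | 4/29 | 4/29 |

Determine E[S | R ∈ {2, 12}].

P(R ∈ {2, 12}) = 21/29.
Σ S·P over the event = 0·(3/29) + 1·(4/29) + 2·(4/29) + 0·(4/29) + 1·(2/29) + 2·(4/29) = 22/29.
E[S | R ∈ {2, 12}] = (22/29) / (21/29) = 22/21.

22/21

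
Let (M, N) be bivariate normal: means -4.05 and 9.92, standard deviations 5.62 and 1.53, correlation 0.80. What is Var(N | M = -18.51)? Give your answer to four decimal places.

Var(N | M=x) = (1 − ρ²)·σ_N².
Var(N | M=-18.51) = (1.53)²·(1 − (0.80)²) = 2.3409·0.36 = 0.8427.

0.8427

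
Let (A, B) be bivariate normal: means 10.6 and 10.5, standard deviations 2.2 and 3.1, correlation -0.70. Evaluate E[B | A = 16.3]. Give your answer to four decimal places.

4.8777

E[B | A=x] = μ_B + ρ(σ_B/σ_A)(x − μ_A) for jointly normal variables.
E[B | A=16.3] = 10.5 + (-0.70)·(3.1/2.2)·(16.3 − (10.6)) = 10.5 + (-0.98636)·(5.7) = 4.8777.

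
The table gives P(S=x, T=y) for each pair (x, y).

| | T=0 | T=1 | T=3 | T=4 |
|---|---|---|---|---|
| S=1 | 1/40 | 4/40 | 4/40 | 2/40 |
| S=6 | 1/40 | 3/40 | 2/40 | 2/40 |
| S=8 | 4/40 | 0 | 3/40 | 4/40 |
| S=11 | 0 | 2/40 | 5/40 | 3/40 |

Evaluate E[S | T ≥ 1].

109/17

P(T ≥ 1) = 17/20.
Summing S·P(S=x,T=y) over the conditioning event gives 109/20.
E[S | T ≥ 1] = (109/20) / (17/20) = 109/17.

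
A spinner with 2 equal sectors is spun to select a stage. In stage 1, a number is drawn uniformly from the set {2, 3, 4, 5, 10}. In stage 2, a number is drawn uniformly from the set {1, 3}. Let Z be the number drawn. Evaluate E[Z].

E[Z | stage 1] = (2+3+4+5+10)/5 = 24/5.
E[Z | stage 2] = (1+3)/2 = 2.
By the law of total expectation,
E[Z] = (1/2)·(24/5) + (1/2)·(2) = 17/5.

17/5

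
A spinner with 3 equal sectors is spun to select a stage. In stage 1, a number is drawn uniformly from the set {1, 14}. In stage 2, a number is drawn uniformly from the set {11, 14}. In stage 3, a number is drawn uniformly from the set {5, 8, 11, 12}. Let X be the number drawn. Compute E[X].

29/3

E[X | stage 1] = (1+14)/2 = 15/2.
E[X | stage 2] = (11+14)/2 = 25/2.
E[X | stage 3] = (5+8+11+12)/4 = 9.
By the law of total expectation,
E[X] = (1/3)·(15/2) + (1/3)·(25/2) + (1/3)·(9) = 29/3.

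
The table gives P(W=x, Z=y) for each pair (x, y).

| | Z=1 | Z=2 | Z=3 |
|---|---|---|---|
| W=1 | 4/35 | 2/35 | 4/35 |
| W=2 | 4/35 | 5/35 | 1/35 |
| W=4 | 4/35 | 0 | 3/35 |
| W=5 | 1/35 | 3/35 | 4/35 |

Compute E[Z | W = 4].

P(W = 4) = 1/5.
Σ Z·P over the event = 1·(4/35) + 3·(3/35) = 13/35.
E[Z | W = 4] = (13/35) / (1/5) = 13/7.

13/7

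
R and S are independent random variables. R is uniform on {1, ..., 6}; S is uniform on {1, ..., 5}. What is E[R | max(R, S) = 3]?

Outcomes with max(R, S) = 3: (1,3), (2,3), (3,1), (3,2), (3,3), each with probability 1/30.
E[R | max(R, S) = 3] = (1 + 2 + 3 + 3 + 3) / 5 = 12/5.

12/5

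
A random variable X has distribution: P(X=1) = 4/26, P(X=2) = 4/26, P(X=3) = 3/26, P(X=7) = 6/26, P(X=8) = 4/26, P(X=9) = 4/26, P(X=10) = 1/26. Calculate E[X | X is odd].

P(X is odd) = 17/26.
Σ over the event: 1·2/13 + 3·3/26 + 7·3/13 + 9·2/13 = 7/2.
E[X | X is odd] = (7/2) / (17/26) = 91/17.

91/17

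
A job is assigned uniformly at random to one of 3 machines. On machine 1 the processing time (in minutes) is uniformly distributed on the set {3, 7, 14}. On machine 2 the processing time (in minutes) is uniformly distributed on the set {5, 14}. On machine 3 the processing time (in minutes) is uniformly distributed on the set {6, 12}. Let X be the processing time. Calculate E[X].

53/6

E[X | machine 1] = (3+7+14)/3 = 8.
E[X | machine 2] = (5+14)/2 = 19/2.
E[X | machine 3] = (6+12)/2 = 9.
By the law of total expectation,
E[X] = (1/3)·(8) + (1/3)·(19/2) + (1/3)·(9) = 53/6.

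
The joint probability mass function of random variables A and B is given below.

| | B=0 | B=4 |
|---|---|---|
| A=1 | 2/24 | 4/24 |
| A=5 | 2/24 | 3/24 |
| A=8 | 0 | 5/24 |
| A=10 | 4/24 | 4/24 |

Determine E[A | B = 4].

99/16

P(B = 4) = 2/3.
Σ A·P over the event = 1·(4/24) + 5·(3/24) + 8·(5/24) + 10·(4/24) = 33/8.
E[A | B = 4] = (33/8) / (2/3) = 99/16.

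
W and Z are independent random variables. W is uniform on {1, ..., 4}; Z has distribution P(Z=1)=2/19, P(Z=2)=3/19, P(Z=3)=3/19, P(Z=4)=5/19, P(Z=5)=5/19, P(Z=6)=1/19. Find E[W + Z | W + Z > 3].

P(W + Z > 3) = 69/76.
Summing (W+Z)·P(x,y) over outcomes with W + Z > 3 gives 443/76.
E[W + Z | W + Z > 3] = (443/76) / (69/76) = 443/69.

443/69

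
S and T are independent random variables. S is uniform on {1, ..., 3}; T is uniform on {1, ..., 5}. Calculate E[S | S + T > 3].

P(S + T > 3) = 4/5.
Summing S·P(x,y) over outcomes with S + T > 3 gives 26/15.
E[S | S + T > 3] = (26/15) / (4/5) = 13/6.

13/6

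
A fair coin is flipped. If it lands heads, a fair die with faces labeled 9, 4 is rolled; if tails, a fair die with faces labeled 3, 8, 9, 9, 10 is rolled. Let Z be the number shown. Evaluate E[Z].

E[Z | heads] = (9+4)/2 = 13/2.
E[Z | tails] = (3+8+9+9+10)/5 = 39/5.
E[Z] = (1/2)·(13/2) + (1/2)·(39/5) = 143/20.

143/20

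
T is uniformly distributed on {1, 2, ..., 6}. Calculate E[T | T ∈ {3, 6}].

9/2

P(T ∈ {3, 6}) = 1/3.
Σ over the event: 3·1/6 + 6·1/6 = 3/2.
E[T | T ∈ {3, 6}] = (3/2) / (1/3) = 9/2.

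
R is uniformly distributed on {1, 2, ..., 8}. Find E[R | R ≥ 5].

Given R ≥ 5, R is equally likely to be any of {5, 6, 7, 8}.
E[R | R ≥ 5] = (5 + 6 + 7 + 8) / 4 = 13/2.

13/2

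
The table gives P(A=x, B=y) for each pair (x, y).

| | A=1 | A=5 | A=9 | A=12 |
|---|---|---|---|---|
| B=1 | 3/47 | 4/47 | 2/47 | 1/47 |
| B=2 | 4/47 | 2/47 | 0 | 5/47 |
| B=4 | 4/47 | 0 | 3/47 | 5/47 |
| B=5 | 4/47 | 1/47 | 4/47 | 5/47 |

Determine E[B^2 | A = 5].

37/7

P(A = 5) = 7/47.
Σ B^2·P over the event = 1·(4/47) + 4·(2/47) + 25·(1/47) = 37/47.
E[B^2 | A = 5] = (37/47) / (7/47) = 37/7.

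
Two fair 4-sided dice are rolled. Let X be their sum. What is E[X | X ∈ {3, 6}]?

P(X ∈ {3, 6}) = 5/16.
Σ over the event: 3·1/8 + 6·3/16 = 3/2.
E[X | X ∈ {3, 6}] = (3/2) / (5/16) = 24/5.

24/5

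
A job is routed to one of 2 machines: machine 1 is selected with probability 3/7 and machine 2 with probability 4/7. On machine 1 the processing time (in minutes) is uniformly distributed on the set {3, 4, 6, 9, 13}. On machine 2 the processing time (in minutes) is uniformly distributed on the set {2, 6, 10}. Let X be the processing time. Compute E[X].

E[X | machine 1] = (3+4+6+9+13)/5 = 7.
E[X | machine 2] = (2+6+10)/3 = 6.
By the law of total expectation,
E[X] = (3/7)·(7) + (4/7)·(6) = 45/7.

45/7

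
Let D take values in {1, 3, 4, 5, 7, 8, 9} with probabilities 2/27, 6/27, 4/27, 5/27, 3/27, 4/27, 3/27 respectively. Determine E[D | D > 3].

P(D > 3) = 19/27.
Σ over the event: 4·4/27 + 5·5/27 + 7·1/9 + 8·4/27 + 9·1/9 = 121/27.
E[D | D > 3] = (121/27) / (19/27) = 121/19.

121/19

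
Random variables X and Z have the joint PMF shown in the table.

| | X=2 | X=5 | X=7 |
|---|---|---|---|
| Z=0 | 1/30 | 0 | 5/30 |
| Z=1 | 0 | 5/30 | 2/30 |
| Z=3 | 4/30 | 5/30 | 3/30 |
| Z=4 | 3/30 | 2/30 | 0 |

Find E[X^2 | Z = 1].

P(Z = 1) = 7/30.
Summing X^2·P(X=x,Z=y) over the conditioning event gives 223/30.
E[X^2 | Z = 1] = (223/30) / (7/30) = 223/7.

223/7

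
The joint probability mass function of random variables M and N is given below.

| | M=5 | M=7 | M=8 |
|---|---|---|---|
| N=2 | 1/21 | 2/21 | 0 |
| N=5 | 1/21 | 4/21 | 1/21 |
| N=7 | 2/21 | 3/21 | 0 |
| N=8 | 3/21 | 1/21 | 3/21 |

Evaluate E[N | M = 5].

P(M = 5) = 1/3.
Σ N·P over the event = 2·(1/21) + 5·(1/21) + 7·(2/21) + 8·(3/21) = 15/7.
E[N | M = 5] = (15/7) / (1/3) = 45/7.

45/7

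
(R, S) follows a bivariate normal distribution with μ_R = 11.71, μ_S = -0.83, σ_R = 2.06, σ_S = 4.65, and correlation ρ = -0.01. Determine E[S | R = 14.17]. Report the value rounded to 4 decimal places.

E[S | R=x] = μ_S + ρ(σ_S/σ_R)(x − μ_R) for jointly normal variables.
E[S | R=14.17] = -0.83 + (-0.01)·(4.65/2.06)·(14.17 − (11.71)) = -0.83 + (-0.022573)·(2.46) = -0.8855.

-0.8855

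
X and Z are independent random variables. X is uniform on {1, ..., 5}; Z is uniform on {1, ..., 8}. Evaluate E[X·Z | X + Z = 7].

Outcomes with X + Z = 7: (1,6), (2,5), (3,4), (4,3), (5,2), each with probability 1/40.
E[X·Z | X + Z = 7] = (6 + 10 + 12 + 12 + 10) / 5 = 10.

10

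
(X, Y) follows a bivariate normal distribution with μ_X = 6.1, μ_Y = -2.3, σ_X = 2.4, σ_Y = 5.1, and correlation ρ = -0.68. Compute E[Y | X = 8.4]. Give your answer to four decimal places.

E[Y | X=x] = μ_Y + ρ(σ_Y/σ_X)(x − μ_X) for jointly normal variables.
E[Y | X=8.4] = -2.3 + (-0.68)·(5.1/2.4)·(8.4 − (6.1)) = -2.3 + (-1.445)·(2.3) = -5.6235.

-5.6235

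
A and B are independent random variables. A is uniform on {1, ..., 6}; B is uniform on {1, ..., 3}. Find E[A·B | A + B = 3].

2

Outcomes with A + B = 3: (1,2), (2,1), each with probability 1/18.
E[A·B | A + B = 3] = (2 + 2) / 2 = 2.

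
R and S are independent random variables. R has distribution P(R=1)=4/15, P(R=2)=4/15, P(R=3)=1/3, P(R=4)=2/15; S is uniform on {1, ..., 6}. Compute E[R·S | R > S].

P(R > S) = 2/9.
Summing RS·P(x,y) over outcomes with R > S gives 101/90.
E[R·S | R > S] = (101/90) / (2/9) = 101/20.

101/20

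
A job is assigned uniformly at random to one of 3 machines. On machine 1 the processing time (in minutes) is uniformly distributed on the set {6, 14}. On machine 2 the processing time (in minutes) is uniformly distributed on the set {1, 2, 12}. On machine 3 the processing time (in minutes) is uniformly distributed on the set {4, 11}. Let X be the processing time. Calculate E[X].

15/2

E[X | machine 1] = (6+14)/2 = 10.
E[X | machine 2] = (1+2+12)/3 = 5.
E[X | machine 3] = (4+11)/2 = 15/2.
E[X] = (1/3)·(10) + (1/3)·(5) + (1/3)·(15/2) = 15/2.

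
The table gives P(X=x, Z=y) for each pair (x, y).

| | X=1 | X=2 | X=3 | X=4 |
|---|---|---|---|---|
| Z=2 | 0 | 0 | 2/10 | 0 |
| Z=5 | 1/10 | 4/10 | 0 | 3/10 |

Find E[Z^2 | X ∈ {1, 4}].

25

P(X ∈ {1, 4}) = 2/5.
Σ Z^2·P over the event = 25·(1/10) + 25·(3/10) = 10.
E[Z^2 | X ∈ {1, 4}] = (10) / (2/5) = 25.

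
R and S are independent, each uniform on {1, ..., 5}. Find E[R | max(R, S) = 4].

P(max(R, S) = 4) = 7/25.
Summing R·P(x,y) over outcomes with max(R, S) = 4 gives 22/25.
E[R | max(R, S) = 4] = (22/25) / (7/25) = 22/7.

22/7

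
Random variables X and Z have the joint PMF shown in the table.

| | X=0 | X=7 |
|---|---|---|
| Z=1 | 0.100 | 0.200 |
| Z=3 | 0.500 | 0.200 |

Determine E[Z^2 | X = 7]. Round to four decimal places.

5.0000

P(X = 7) = 0.400.
Σ Z^2·P over the event = 1·(0.200) + 9·(0.200) = 2.000.
E[Z^2 | X = 7] = (2.000) / (0.400) = 5.0000.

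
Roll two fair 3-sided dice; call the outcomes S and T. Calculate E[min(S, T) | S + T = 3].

1

Outcomes with S + T = 3: (1,2), (2,1), each with probability 1/9.
E[min(S, T) | S + T = 3] = (1 + 1) / 2 = 1.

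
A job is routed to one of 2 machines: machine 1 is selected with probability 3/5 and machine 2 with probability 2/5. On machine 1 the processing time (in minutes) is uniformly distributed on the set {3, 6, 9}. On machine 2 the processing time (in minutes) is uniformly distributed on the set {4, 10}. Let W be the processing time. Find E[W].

E[W | machine 1] = (3+6+9)/3 = 6.
E[W | machine 2] = (4+10)/2 = 7.
E[W] = (3/5)·(6) + (2/5)·(7) = 32/5.

32/5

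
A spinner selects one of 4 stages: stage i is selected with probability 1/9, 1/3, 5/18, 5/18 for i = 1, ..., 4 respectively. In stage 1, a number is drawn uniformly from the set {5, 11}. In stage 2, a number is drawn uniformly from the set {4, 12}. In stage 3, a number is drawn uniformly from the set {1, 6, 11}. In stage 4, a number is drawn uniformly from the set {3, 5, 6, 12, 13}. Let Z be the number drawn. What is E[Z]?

133/18

E[Z | stage 1] = (5+11)/2 = 8.
E[Z | stage 2] = (4+12)/2 = 8.
E[Z | stage 3] = (1+6+11)/3 = 6.
E[Z | stage 4] = (3+5+6+12+13)/5 = 39/5.
By the law of total expectation,
E[Z] = (1/9)·(8) + (1/3)·(8) + (5/18)·(6) + (5/18)·(39/5) = 133/18.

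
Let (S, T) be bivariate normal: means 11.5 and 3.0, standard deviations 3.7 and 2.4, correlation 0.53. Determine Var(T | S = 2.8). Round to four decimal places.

The conditional variance in a bivariate normal is σ_T²(1 − ρ²), independent of x.
Var(T | S=2.8) = (2.4)²·(1 − (0.53)²) = 5.76·0.7191 = 4.1420.

4.1420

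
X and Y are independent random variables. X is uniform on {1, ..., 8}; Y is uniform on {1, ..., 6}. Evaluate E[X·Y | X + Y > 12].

Outcomes with X + Y > 12: (7,6), (8,5), (8,6), each with probability 1/48.
E[X·Y | X + Y > 12] = (42 + 40 + 48) / 3 = 130/3.

130/3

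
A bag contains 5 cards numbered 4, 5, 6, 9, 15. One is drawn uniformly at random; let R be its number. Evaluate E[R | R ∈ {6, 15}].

21/2

P(R ∈ {6, 15}) = 2/5.
Σ over the event: 6·1/5 + 15·1/5 = 21/5.
E[R | R ∈ {6, 15}] = (21/5) / (2/5) = 21/2.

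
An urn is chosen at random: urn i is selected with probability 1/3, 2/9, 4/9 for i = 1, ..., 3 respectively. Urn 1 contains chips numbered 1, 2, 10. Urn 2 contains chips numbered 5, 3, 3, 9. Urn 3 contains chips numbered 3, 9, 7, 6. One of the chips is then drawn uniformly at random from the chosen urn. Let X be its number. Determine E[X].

E[X | urn 1] = (1+2+10)/3 = 13/3.
E[X | urn 2] = (5+3+3+9)/4 = 5.
E[X | urn 3] = (3+9+7+6)/4 = 25/4.
E[X] = (1/3)·(13/3) + (2/9)·(5) + (4/9)·(25/4) = 16/3.

16/3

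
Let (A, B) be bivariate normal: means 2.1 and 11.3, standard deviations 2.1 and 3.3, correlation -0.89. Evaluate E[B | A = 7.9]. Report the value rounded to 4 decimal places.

The regression of B on A has slope ρ·σ_B/σ_A and passes through (μ_A, μ_B).
E[B | A=7.9] = 11.3 + (-0.89)·(3.3/2.1)·(7.9 − (2.1)) = 11.3 + (-1.39857)·(5.8) = 3.1883.

3.1883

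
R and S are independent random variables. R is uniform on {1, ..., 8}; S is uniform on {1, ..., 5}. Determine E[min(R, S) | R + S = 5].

3/2

Outcomes with R + S = 5: (1,4), (2,3), (3,2), (4,1), each with probability 1/40.
E[min(R, S) | R + S = 5] = (1 + 2 + 2 + 1) / 4 = 3/2.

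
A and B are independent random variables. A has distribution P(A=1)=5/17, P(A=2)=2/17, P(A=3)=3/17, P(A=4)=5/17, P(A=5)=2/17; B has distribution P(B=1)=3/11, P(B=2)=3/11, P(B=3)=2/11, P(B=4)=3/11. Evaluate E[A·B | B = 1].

P(B = 1) = 3/11.
Summing AB·P(x,y) over outcomes with B = 1 gives 144/187.
E[A·B | B = 1] = (144/187) / (3/11) = 48/17.

48/17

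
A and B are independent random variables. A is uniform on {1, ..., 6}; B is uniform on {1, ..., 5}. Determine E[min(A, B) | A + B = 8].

Outcomes with A + B = 8: (3,5), (4,4), (5,3), (6,2), each with probability 1/30.
E[min(A, B) | A + B = 8] = (3 + 4 + 3 + 2) / 4 = 3.

3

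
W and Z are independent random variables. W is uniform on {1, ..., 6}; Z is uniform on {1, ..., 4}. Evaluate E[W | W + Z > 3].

P(W + Z > 3) = 7/8.
Summing W·P(x,y) over outcomes with W + Z > 3 gives 10/3.
E[W | W + Z > 3] = (10/3) / (7/8) = 80/21.

80/21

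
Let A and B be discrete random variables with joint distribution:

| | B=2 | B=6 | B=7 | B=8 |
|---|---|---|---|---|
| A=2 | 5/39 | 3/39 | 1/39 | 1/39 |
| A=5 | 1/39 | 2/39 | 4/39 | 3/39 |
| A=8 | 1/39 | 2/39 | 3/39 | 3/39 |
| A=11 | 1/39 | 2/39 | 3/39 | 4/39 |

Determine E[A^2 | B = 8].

755/11

P(B = 8) = 11/39.
Σ A^2·P over the event = 4·(1/39) + 25·(3/39) + 64·(3/39) + 121·(4/39) = 755/39.
E[A^2 | B = 8] = (755/39) / (11/39) = 755/11.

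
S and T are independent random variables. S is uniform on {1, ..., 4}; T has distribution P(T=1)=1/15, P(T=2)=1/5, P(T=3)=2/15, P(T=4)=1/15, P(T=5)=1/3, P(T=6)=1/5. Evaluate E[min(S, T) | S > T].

21/11

P(S > T) = 11/60.
Summing min(S,T)·P(x,y) over outcomes with S > T gives 7/20.
E[min(S, T) | S > T] = (7/20) / (11/60) = 21/11.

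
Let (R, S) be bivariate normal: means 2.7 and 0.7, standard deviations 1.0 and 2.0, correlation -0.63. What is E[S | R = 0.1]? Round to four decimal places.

3.9760

For a bivariate normal, E[S | R=x] = μ_S + ρ·(σ_S/σ_R)·(x − μ_R).
E[S | R=0.1] = 0.7 + (-0.63)·(2.0/1.0)·(0.1 − (2.7)) = 0.7 + (-1.26)·(-2.6) = 3.9760.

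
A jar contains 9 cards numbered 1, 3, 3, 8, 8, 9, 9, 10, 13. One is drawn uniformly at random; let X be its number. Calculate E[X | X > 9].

23/2

P(X > 9) = 2/9.
Σ over the event: 10·1/9 + 13·1/9 = 23/9.
E[X | X > 9] = (23/9) / (2/9) = 23/2.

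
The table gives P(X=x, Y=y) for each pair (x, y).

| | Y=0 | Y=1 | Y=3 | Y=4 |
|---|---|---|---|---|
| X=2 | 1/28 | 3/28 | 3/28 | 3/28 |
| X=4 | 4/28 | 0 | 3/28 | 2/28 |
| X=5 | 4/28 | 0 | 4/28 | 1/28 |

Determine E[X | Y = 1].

P(Y = 1) = 3/28.
Σ X·P over the event = 2·(3/28) = 3/14.
E[X | Y = 1] = (3/14) / (3/28) = 2.

2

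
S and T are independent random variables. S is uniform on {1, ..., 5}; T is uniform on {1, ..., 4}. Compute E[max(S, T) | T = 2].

Outcomes with T = 2: (1,2), (2,2), (3,2), (4,2), (5,2), each with probability 1/20.
E[max(S, T) | T = 2] = (2 + 2 + 3 + 4 + 5) / 5 = 16/5.

16/5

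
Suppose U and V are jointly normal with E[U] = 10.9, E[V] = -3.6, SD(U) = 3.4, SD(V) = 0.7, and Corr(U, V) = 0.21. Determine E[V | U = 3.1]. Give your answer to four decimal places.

E[V | U=x] = μ_V + ρ(σ_V/σ_U)(x − μ_U) for jointly normal variables.
E[V | U=3.1] = -3.6 + (0.21)·(0.7/3.4)·(3.1 − (10.9)) = -3.6 + (0.043235)·(-7.8) = -3.9372.

-3.9372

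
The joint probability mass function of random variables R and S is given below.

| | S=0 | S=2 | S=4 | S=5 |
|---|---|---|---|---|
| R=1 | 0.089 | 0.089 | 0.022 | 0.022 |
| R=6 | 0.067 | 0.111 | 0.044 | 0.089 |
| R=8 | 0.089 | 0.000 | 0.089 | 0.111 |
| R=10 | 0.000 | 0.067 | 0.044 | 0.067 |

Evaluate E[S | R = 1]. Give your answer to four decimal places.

P(R = 1) = 0.222.
Σ S·P over the event = 0·(0.089) + 2·(0.089) + 4·(0.022) + 5·(0.022) = 0.376.
E[S | R = 1] = (0.376) / (0.222) = 1.6937.

1.6937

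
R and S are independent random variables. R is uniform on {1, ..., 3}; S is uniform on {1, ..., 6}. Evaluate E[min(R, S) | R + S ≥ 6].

20/9

P(R + S ≥ 6) = 1/2.
Summing min(R,S)·P(x,y) over outcomes with R + S ≥ 6 gives 10/9.
E[min(R, S) | R + S ≥ 6] = (10/9) / (1/2) = 20/9.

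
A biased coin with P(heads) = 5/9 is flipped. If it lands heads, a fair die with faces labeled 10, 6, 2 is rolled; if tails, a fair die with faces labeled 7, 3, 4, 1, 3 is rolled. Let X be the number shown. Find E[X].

74/15

E[X | heads] = (10+6+2)/3 = 6.
E[X | tails] = (7+3+4+1+3)/5 = 18/5.
E[X] = (5/9)·(6) + (4/9)·(18/5) = 74/15.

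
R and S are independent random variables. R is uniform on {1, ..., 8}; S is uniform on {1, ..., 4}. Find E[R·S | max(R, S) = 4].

Outcomes with max(R, S) = 4: (1,4), (2,4), (3,4), (4,1), (4,2), (4,3), (4,4), each with probability 1/32.
E[R·S | max(R, S) = 4] = (4 + 8 + 12 + 4 + 8 + 12 + 16) / 7 = 64/7.

64/7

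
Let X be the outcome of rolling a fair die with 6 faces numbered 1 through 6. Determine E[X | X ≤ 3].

2

Given X ≤ 3, X is equally likely to be any of {1, 2, 3}.
E[X | X ≤ 3] = (1 + 2 + 3) / 3 = 2.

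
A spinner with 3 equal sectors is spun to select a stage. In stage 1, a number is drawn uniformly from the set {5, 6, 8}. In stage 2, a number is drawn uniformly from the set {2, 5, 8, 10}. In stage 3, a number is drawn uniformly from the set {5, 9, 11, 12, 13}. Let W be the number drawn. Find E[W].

271/36

E[W | stage 1] = (5+6+8)/3 = 19/3.
E[W | stage 2] = (2+5+8+10)/4 = 25/4.
E[W | stage 3] = (5+9+11+12+13)/5 = 10.
E[W] = (1/3)·(19/3) + (1/3)·(25/4) + (1/3)·(10) = 271/36.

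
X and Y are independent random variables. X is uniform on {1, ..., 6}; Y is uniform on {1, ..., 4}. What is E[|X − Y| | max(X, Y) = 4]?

Outcomes with max(X, Y) = 4: (1,4), (2,4), (3,4), (4,1), (4,2), (4,3), (4,4), each with probability 1/24.
E[|X − Y| | max(X, Y) = 4] = (3 + 2 + 1 + 3 + 2 + 1 + 0) / 7 = 12/7.

12/7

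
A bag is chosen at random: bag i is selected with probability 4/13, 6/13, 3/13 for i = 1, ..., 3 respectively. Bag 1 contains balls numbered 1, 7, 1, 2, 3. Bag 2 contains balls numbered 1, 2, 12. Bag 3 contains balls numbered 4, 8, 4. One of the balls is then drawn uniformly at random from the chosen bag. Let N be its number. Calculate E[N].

22/5

E[N | bag 1] = (1+7+1+2+3)/5 = 14/5.
E[N | bag 2] = (1+2+12)/3 = 5.
E[N | bag 3] = (4+8+4)/3 = 16/3.
By the law of total expectation,
E[N] = (4/13)·(14/5) + (6/13)·(5) + (3/13)·(16/3) = 22/5.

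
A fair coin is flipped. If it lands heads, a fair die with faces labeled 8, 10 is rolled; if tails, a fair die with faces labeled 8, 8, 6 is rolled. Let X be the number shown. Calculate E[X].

49/6

E[X | heads] = (8+10)/2 = 9.
E[X | tails] = (8+8+6)/3 = 22/3.
E[X] = (1/2)·(9) + (1/2)·(22/3) = 49/6.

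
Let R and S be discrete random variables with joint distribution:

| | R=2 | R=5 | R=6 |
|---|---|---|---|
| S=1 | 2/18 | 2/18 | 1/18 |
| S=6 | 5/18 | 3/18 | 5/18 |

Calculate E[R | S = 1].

4

P(S = 1) = 5/18.
Σ R·P over the event = 2·(2/18) + 5·(2/18) + 6·(1/18) = 10/9.
E[R | S = 1] = (10/9) / (5/18) = 4.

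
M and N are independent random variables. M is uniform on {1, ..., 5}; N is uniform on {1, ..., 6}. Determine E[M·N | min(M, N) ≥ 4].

Outcomes with min(M, N) ≥ 4: (4,4), (4,5), (4,6), (5,4), (5,5), (5,6), each with probability 1/30.
E[M·N | min(M, N) ≥ 4] = (16 + 20 + 24 + 20 + 25 + 30) / 6 = 45/2.

45/2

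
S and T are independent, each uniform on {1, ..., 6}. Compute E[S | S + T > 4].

58/15

P(S + T > 4) = 5/6.
Summing S·P(x,y) over outcomes with S + T > 4 gives 29/9.
E[S | S + T > 4] = (29/9) / (5/6) = 58/15.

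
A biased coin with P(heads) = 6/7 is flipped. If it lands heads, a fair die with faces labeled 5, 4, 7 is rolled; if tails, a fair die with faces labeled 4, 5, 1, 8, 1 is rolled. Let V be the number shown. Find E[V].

179/35

E[V | heads] = (5+4+7)/3 = 16/3.
E[V | tails] = (4+5+1+8+1)/5 = 19/5.
E[V] = (6/7)·(16/3) + (1/7)·(19/5) = 179/35.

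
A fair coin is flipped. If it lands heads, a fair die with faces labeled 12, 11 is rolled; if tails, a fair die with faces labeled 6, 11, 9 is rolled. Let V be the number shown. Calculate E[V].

E[V | heads] = (12+11)/2 = 23/2.
E[V | tails] = (6+11+9)/3 = 26/3.
E[V] = (1/2)·(23/2) + (1/2)·(26/3) = 121/12.

121/12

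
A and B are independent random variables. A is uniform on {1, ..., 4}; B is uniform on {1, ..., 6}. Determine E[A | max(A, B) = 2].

Outcomes with max(A, B) = 2: (1,2), (2,1), (2,2), each with probability 1/24.
E[A | max(A, B) = 2] = (1 + 2 + 2) / 3 = 5/3.

5/3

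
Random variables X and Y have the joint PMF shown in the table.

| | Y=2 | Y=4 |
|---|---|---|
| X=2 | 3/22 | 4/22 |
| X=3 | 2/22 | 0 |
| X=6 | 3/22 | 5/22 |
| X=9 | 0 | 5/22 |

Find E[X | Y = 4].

P(Y = 4) = 7/11.
Σ X·P over the event = 2·(4/22) + 6·(5/22) + 9·(5/22) = 83/22.
E[X | Y = 4] = (83/22) / (7/11) = 83/14.

83/14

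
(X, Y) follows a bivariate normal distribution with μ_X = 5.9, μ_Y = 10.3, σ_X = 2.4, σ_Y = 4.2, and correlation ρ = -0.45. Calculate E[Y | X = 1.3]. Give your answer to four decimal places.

For a bivariate normal, E[Y | X=x] = μ_Y + ρ·(σ_Y/σ_X)·(x − μ_X).
E[Y | X=1.3] = 10.3 + (-0.45)·(4.2/2.4)·(1.3 − (5.9)) = 10.3 + (-0.7875)·(-4.6) = 13.9225.

13.9225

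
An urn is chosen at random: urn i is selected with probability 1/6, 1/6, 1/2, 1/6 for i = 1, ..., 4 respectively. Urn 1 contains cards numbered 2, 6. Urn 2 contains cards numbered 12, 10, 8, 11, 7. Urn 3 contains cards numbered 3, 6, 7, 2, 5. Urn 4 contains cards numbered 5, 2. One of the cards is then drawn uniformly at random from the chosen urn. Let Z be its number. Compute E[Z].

103/20

E[Z | urn 1] = (2+6)/2 = 4.
E[Z | urn 2] = (12+10+8+11+7)/5 = 48/5.
E[Z | urn 3] = (3+6+7+2+5)/5 = 23/5.
E[Z | urn 4] = (5+2)/2 = 7/2.
E[Z] = (1/6)·(4) + (1/6)·(48/5) + (1/2)·(23/5) + (1/6)·(7/2) = 103/20.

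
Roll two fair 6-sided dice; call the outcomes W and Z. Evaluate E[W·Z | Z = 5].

Outcomes with Z = 5: (1,5), (2,5), (3,5), (4,5), (5,5), (6,5), each with probability 1/36.
E[W·Z | Z = 5] = (5 + 10 + 15 + 20 + 25 + 30) / 6 = 35/2.

35/2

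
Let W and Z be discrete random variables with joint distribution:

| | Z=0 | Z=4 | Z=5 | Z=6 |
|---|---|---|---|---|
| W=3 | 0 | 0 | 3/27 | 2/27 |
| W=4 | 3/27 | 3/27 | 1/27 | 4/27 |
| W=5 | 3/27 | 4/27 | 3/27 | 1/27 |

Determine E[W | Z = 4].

P(Z = 4) = 7/27.
Σ W·P over the event = 4·(3/27) + 5·(4/27) = 32/27.
E[W | Z = 4] = (32/27) / (7/27) = 32/7.

32/7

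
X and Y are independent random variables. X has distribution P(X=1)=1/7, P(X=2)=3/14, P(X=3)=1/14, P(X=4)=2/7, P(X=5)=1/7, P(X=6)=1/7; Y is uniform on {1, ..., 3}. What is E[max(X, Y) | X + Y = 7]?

P(X + Y = 7) = 4/21.
Summing max(X,Y)·P(x,y) over outcomes with X + Y = 7 gives 19/21.
E[max(X, Y) | X + Y = 7] = (19/21) / (4/21) = 19/4.

19/4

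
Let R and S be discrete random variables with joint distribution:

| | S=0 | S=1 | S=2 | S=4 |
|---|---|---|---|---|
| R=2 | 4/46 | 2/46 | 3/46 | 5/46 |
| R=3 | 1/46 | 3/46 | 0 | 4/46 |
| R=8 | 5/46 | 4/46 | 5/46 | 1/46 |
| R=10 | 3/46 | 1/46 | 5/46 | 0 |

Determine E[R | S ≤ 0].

P(S ≤ 0) = 13/46.
Σ R·P over the event = 2·(4/46) + 3·(1/46) + 8·(5/46) + 10·(3/46) = 81/46.
E[R | S ≤ 0] = (81/46) / (13/46) = 81/13.

81/13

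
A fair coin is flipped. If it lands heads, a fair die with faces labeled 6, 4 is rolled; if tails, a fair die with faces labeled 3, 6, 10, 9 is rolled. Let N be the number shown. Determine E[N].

E[N | heads] = (6+4)/2 = 5.
E[N | tails] = (3+6+10+9)/4 = 7.
E[N] = (1/2)·(5) + (1/2)·(7) = 6.

6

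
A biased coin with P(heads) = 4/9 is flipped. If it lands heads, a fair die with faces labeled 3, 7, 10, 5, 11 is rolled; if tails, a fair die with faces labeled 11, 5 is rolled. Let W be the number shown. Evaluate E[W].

344/45

E[W | heads] = (3+7+10+5+11)/5 = 36/5.
E[W | tails] = (11+5)/2 = 8.
E[W] = (4/9)·(36/5) + (5/9)·(8) = 344/45.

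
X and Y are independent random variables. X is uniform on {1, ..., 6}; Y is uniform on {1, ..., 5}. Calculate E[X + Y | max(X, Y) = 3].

24/5

P(max(X, Y) = 3) = 1/6.
Summing (X+Y)·P(x,y) over outcomes with max(X, Y) = 3 gives 4/5.
E[X + Y | max(X, Y) = 3] = (4/5) / (1/6) = 24/5.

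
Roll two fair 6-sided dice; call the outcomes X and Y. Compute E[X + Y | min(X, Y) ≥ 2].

P(min(X, Y) ≥ 2) = 25/36.
Summing (X+Y)·P(x,y) over outcomes with min(X, Y) ≥ 2 gives 50/9.
E[X + Y | min(X, Y) ≥ 2] = (50/9) / (25/36) = 8.

8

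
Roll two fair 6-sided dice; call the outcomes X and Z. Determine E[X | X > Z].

P(X > Z) = 5/12.
Summing X·P(x,y) over outcomes with X > Z gives 35/18.
E[X | X > Z] = (35/18) / (5/12) = 14/3.

14/3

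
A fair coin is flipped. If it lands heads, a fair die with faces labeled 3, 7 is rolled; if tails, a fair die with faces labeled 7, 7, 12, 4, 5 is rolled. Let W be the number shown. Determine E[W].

E[W | heads] = (3+7)/2 = 5.
E[W | tails] = (7+7+12+4+5)/5 = 7.
E[W] = (1/2)·(5) + (1/2)·(7) = 6.

6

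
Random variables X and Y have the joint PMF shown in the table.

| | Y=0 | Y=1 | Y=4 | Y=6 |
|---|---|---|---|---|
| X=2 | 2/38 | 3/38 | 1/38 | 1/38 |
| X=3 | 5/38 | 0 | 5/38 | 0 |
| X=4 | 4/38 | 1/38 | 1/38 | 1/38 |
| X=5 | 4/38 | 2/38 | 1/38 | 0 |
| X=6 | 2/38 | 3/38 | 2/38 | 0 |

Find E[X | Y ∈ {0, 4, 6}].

111/29

P(Y ∈ {0, 4, 6}) = 29/38.
Summing X·P(X=x,Y=y) over the conditioning event gives 111/38.
E[X | Y ∈ {0, 4, 6}] = (111/38) / (29/38) = 111/29.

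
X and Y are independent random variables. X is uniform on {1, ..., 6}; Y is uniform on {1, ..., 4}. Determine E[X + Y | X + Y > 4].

P(X + Y > 4) = 3/4.
Summing (X+Y)·P(x,y) over outcomes with X + Y > 4 gives 31/6.
E[X + Y | X + Y > 4] = (31/6) / (3/4) = 62/9.

62/9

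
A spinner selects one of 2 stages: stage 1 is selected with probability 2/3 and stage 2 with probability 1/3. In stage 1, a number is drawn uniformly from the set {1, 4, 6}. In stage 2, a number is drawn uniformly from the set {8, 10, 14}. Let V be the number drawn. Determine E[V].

6

E[V | stage 1] = (1+4+6)/3 = 11/3.
E[V | stage 2] = (8+10+14)/3 = 32/3.
By the law of total expectation,
E[V] = (2/3)·(11/3) + (1/3)·(32/3) = 6.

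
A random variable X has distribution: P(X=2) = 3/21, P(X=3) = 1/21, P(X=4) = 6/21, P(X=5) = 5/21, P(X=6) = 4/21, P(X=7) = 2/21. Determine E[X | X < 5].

33/10

P(X < 5) = 10/21.
Σ over the event: 2·1/7 + 3·1/21 + 4·2/7 = 11/7.
E[X | X < 5] = (11/7) / (10/21) = 33/10.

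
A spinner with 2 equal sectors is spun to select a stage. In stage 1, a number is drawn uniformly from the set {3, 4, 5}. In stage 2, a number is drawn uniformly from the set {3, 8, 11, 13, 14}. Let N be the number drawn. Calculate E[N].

69/10

E[N | stage 1] = (3+4+5)/3 = 4.
E[N | stage 2] = (3+8+11+13+14)/5 = 49/5.
E[N] = (1/2)·(4) + (1/2)·(49/5) = 69/10.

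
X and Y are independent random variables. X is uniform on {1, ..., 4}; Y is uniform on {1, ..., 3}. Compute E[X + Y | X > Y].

Outcomes with X > Y: (2,1), (3,1), (3,2), (4,1), (4,2), (4,3), each with probability 1/12.
E[X + Y | X > Y] = (3 + 4 + 5 + 5 + 6 + 7) / 6 = 5.

5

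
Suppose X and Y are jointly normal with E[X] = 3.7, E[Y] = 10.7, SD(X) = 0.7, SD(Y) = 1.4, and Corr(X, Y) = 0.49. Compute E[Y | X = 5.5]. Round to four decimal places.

12.4640

The regression of Y on X has slope ρ·σ_Y/σ_X and passes through (μ_X, μ_Y).
E[Y | X=5.5] = 10.7 + (0.49)·(1.4/0.7)·(5.5 − (3.7)) = 10.7 + (0.98)·(1.8) = 12.4640.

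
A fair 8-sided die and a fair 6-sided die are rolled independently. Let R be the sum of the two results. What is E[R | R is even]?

P(R is even) = 1/2.
Σ over the event: 2·1/48 + 4·1/16 + 6·5/48 + 8·1/8 + 10·5/48 + 12·1/16 + 14·1/48 = 4.
E[R | R is even] = (4) / (1/2) = 8.

8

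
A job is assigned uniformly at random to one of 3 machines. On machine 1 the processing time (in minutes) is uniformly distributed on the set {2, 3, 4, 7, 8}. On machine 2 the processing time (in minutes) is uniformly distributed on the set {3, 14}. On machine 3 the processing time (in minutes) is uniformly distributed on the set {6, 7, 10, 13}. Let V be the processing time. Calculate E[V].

E[V | machine 1] = (2+3+4+7+8)/5 = 24/5.
E[V | machine 2] = (3+14)/2 = 17/2.
E[V | machine 3] = (6+7+10+13)/4 = 9.
By the law of total expectation,
E[V] = (1/3)·(24/5) + (1/3)·(17/2) + (1/3)·(9) = 223/30.

223/30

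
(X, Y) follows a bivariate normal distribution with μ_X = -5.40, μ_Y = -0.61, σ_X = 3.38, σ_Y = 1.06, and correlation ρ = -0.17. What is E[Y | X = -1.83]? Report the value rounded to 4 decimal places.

E[Y | X=x] = μ_Y + ρ(σ_Y/σ_X)(x − μ_X) for jointly normal variables.
E[Y | X=-1.83] = -0.61 + (-0.17)·(1.06/3.38)·(-1.83 − (-5.40)) = -0.61 + (-0.053314)·(3.57) = -0.8003.

-0.8003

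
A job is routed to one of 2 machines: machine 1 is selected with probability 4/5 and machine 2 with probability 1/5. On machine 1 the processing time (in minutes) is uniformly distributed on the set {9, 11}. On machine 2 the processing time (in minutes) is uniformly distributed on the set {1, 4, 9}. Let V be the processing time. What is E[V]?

134/15

E[V | machine 1] = (9+11)/2 = 10.
E[V | machine 2] = (1+4+9)/3 = 14/3.
By the law of total expectation,
E[V] = (4/5)·(10) + (1/5)·(14/3) = 134/15.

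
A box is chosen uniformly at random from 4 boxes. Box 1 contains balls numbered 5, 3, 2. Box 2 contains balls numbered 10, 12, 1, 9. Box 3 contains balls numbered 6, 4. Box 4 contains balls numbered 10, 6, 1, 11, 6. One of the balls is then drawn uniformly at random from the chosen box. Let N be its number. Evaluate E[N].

E[N | box 1] = (5+3+2)/3 = 10/3.
E[N | box 2] = (10+12+1+9)/4 = 8.
E[N | box 3] = (6+4)/2 = 5.
E[N | box 4] = (10+6+1+11+6)/5 = 34/5.
By the law of total expectation,
E[N] = (1/4)·(10/3) + (1/4)·(8) + (1/4)·(5) + (1/4)·(34/5) = 347/60.

347/60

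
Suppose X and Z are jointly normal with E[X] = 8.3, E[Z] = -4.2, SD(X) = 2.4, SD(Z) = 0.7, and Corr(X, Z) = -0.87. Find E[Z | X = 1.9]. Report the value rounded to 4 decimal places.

For a bivariate normal, E[Z | X=x] = μ_Z + ρ·(σ_Z/σ_X)·(x − μ_X).
E[Z | X=1.9] = -4.2 + (-0.87)·(0.7/2.4)·(1.9 − (8.3)) = -4.2 + (-0.25375)·(-6.4) = -2.5760.

-2.5760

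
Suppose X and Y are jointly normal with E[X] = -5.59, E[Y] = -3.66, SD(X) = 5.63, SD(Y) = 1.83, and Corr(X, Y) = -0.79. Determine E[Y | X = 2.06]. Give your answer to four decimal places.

-5.6244

For a bivariate normal, E[Y | X=x] = μ_Y + ρ·(σ_Y/σ_X)·(x − μ_X).
E[Y | X=2.06] = -3.66 + (-0.79)·(1.83/5.63)·(2.06 − (-5.59)) = -3.66 + (-0.25679)·(7.65) = -5.6244.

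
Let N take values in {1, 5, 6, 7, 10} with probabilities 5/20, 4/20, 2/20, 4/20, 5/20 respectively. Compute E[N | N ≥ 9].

P(N ≥ 9) = 1/4.
Σ over the event: 10·1/4 = 5/2.
E[N | N ≥ 9] = (5/2) / (1/4) = 10.

10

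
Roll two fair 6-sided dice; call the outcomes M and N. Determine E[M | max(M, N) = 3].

Outcomes with max(M, N) = 3: (1,3), (2,3), (3,1), (3,2), (3,3), each with probability 1/36.
E[M | max(M, N) = 3] = (1 + 2 + 3 + 3 + 3) / 5 = 12/5.

12/5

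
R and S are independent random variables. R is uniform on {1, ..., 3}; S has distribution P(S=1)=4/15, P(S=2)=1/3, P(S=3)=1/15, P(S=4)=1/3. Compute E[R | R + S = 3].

P(R + S = 3) = 1/5.
Summing R·P(x,y) over outcomes with R + S = 3 gives 13/45.
E[R | R + S = 3] = (13/45) / (1/5) = 13/9.

13/9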